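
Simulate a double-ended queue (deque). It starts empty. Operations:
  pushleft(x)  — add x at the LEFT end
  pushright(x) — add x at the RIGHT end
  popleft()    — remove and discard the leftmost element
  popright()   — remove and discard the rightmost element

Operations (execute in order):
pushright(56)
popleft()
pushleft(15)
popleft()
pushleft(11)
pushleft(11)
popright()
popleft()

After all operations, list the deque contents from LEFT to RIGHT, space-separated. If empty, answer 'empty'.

pushright(56): [56]
popleft(): []
pushleft(15): [15]
popleft(): []
pushleft(11): [11]
pushleft(11): [11, 11]
popright(): [11]
popleft(): []

Answer: empty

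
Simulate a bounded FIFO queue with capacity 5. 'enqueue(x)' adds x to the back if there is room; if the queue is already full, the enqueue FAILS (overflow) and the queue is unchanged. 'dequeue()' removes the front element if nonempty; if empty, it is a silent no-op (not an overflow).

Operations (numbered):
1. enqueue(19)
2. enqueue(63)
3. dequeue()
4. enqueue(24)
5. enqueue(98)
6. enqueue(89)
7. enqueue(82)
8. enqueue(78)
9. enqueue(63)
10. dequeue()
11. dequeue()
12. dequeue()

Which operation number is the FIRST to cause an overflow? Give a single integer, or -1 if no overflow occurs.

Answer: 8

Derivation:
1. enqueue(19): size=1
2. enqueue(63): size=2
3. dequeue(): size=1
4. enqueue(24): size=2
5. enqueue(98): size=3
6. enqueue(89): size=4
7. enqueue(82): size=5
8. enqueue(78): size=5=cap → OVERFLOW (fail)
9. enqueue(63): size=5=cap → OVERFLOW (fail)
10. dequeue(): size=4
11. dequeue(): size=3
12. dequeue(): size=2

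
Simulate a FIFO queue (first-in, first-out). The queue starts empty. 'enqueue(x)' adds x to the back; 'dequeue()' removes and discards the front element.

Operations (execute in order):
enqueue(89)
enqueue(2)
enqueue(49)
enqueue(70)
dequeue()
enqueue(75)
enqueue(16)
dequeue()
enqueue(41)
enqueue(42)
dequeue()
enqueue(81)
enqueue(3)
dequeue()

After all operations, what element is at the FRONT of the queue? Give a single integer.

enqueue(89): queue = [89]
enqueue(2): queue = [89, 2]
enqueue(49): queue = [89, 2, 49]
enqueue(70): queue = [89, 2, 49, 70]
dequeue(): queue = [2, 49, 70]
enqueue(75): queue = [2, 49, 70, 75]
enqueue(16): queue = [2, 49, 70, 75, 16]
dequeue(): queue = [49, 70, 75, 16]
enqueue(41): queue = [49, 70, 75, 16, 41]
enqueue(42): queue = [49, 70, 75, 16, 41, 42]
dequeue(): queue = [70, 75, 16, 41, 42]
enqueue(81): queue = [70, 75, 16, 41, 42, 81]
enqueue(3): queue = [70, 75, 16, 41, 42, 81, 3]
dequeue(): queue = [75, 16, 41, 42, 81, 3]

Answer: 75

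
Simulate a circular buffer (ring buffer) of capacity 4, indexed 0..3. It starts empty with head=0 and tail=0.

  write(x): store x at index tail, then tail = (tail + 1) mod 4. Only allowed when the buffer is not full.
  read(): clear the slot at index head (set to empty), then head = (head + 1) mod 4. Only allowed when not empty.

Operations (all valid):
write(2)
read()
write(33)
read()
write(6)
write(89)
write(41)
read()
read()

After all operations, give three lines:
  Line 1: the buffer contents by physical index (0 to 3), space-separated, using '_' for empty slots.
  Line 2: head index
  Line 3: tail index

write(2): buf=[2 _ _ _], head=0, tail=1, size=1
read(): buf=[_ _ _ _], head=1, tail=1, size=0
write(33): buf=[_ 33 _ _], head=1, tail=2, size=1
read(): buf=[_ _ _ _], head=2, tail=2, size=0
write(6): buf=[_ _ 6 _], head=2, tail=3, size=1
write(89): buf=[_ _ 6 89], head=2, tail=0, size=2
write(41): buf=[41 _ 6 89], head=2, tail=1, size=3
read(): buf=[41 _ _ 89], head=3, tail=1, size=2
read(): buf=[41 _ _ _], head=0, tail=1, size=1

Answer: 41 _ _ _
0
1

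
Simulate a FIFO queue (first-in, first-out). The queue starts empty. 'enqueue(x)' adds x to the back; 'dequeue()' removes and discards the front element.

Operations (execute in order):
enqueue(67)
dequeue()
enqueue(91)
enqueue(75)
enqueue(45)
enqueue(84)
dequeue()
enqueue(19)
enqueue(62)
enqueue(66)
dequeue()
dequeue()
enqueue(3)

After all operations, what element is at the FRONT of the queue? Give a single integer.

enqueue(67): queue = [67]
dequeue(): queue = []
enqueue(91): queue = [91]
enqueue(75): queue = [91, 75]
enqueue(45): queue = [91, 75, 45]
enqueue(84): queue = [91, 75, 45, 84]
dequeue(): queue = [75, 45, 84]
enqueue(19): queue = [75, 45, 84, 19]
enqueue(62): queue = [75, 45, 84, 19, 62]
enqueue(66): queue = [75, 45, 84, 19, 62, 66]
dequeue(): queue = [45, 84, 19, 62, 66]
dequeue(): queue = [84, 19, 62, 66]
enqueue(3): queue = [84, 19, 62, 66, 3]

Answer: 84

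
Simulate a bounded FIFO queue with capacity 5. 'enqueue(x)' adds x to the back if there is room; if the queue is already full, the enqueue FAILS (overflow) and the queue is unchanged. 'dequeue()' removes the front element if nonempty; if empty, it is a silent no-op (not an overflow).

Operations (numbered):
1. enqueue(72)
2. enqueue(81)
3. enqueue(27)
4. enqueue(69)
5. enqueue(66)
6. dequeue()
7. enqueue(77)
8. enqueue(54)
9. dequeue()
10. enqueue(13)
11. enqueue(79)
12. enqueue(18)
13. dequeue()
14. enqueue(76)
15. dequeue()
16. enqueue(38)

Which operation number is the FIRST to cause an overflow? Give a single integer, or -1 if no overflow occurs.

1. enqueue(72): size=1
2. enqueue(81): size=2
3. enqueue(27): size=3
4. enqueue(69): size=4
5. enqueue(66): size=5
6. dequeue(): size=4
7. enqueue(77): size=5
8. enqueue(54): size=5=cap → OVERFLOW (fail)
9. dequeue(): size=4
10. enqueue(13): size=5
11. enqueue(79): size=5=cap → OVERFLOW (fail)
12. enqueue(18): size=5=cap → OVERFLOW (fail)
13. dequeue(): size=4
14. enqueue(76): size=5
15. dequeue(): size=4
16. enqueue(38): size=5

Answer: 8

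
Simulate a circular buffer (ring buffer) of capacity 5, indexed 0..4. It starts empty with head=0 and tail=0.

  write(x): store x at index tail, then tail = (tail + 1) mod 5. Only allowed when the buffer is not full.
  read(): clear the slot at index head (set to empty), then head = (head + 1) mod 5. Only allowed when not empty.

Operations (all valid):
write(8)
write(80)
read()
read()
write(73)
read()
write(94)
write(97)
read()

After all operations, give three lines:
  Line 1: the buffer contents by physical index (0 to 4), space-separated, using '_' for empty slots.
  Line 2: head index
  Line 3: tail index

Answer: _ _ _ _ 97
4
0

Derivation:
write(8): buf=[8 _ _ _ _], head=0, tail=1, size=1
write(80): buf=[8 80 _ _ _], head=0, tail=2, size=2
read(): buf=[_ 80 _ _ _], head=1, tail=2, size=1
read(): buf=[_ _ _ _ _], head=2, tail=2, size=0
write(73): buf=[_ _ 73 _ _], head=2, tail=3, size=1
read(): buf=[_ _ _ _ _], head=3, tail=3, size=0
write(94): buf=[_ _ _ 94 _], head=3, tail=4, size=1
write(97): buf=[_ _ _ 94 97], head=3, tail=0, size=2
read(): buf=[_ _ _ _ 97], head=4, tail=0, size=1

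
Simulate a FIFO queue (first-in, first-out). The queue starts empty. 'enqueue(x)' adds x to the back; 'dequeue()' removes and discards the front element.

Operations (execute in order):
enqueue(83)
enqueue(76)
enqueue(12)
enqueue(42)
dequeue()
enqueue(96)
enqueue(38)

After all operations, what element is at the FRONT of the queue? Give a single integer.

Answer: 76

Derivation:
enqueue(83): queue = [83]
enqueue(76): queue = [83, 76]
enqueue(12): queue = [83, 76, 12]
enqueue(42): queue = [83, 76, 12, 42]
dequeue(): queue = [76, 12, 42]
enqueue(96): queue = [76, 12, 42, 96]
enqueue(38): queue = [76, 12, 42, 96, 38]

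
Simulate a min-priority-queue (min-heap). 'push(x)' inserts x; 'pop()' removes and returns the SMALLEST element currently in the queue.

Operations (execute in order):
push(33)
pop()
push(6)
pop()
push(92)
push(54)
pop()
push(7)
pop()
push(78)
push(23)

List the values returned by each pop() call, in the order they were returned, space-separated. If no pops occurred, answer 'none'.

push(33): heap contents = [33]
pop() → 33: heap contents = []
push(6): heap contents = [6]
pop() → 6: heap contents = []
push(92): heap contents = [92]
push(54): heap contents = [54, 92]
pop() → 54: heap contents = [92]
push(7): heap contents = [7, 92]
pop() → 7: heap contents = [92]
push(78): heap contents = [78, 92]
push(23): heap contents = [23, 78, 92]

Answer: 33 6 54 7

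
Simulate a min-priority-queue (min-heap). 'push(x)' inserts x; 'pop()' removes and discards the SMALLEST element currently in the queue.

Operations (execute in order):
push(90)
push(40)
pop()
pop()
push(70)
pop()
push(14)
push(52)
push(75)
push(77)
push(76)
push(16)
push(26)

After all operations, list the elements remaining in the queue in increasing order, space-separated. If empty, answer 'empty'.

push(90): heap contents = [90]
push(40): heap contents = [40, 90]
pop() → 40: heap contents = [90]
pop() → 90: heap contents = []
push(70): heap contents = [70]
pop() → 70: heap contents = []
push(14): heap contents = [14]
push(52): heap contents = [14, 52]
push(75): heap contents = [14, 52, 75]
push(77): heap contents = [14, 52, 75, 77]
push(76): heap contents = [14, 52, 75, 76, 77]
push(16): heap contents = [14, 16, 52, 75, 76, 77]
push(26): heap contents = [14, 16, 26, 52, 75, 76, 77]

Answer: 14 16 26 52 75 76 77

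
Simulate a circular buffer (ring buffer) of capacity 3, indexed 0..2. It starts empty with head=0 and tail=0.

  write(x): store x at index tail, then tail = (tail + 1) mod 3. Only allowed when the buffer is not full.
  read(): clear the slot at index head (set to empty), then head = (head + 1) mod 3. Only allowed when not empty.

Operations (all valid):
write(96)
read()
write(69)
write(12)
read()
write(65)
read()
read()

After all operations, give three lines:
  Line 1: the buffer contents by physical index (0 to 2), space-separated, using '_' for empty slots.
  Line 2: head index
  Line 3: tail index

Answer: _ _ _
1
1

Derivation:
write(96): buf=[96 _ _], head=0, tail=1, size=1
read(): buf=[_ _ _], head=1, tail=1, size=0
write(69): buf=[_ 69 _], head=1, tail=2, size=1
write(12): buf=[_ 69 12], head=1, tail=0, size=2
read(): buf=[_ _ 12], head=2, tail=0, size=1
write(65): buf=[65 _ 12], head=2, tail=1, size=2
read(): buf=[65 _ _], head=0, tail=1, size=1
read(): buf=[_ _ _], head=1, tail=1, size=0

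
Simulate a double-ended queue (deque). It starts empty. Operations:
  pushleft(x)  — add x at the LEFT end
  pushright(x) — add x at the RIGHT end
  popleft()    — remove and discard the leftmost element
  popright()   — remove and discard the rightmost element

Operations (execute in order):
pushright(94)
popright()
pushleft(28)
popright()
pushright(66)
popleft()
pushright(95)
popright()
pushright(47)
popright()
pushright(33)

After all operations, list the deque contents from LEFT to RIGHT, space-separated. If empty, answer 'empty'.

Answer: 33

Derivation:
pushright(94): [94]
popright(): []
pushleft(28): [28]
popright(): []
pushright(66): [66]
popleft(): []
pushright(95): [95]
popright(): []
pushright(47): [47]
popright(): []
pushright(33): [33]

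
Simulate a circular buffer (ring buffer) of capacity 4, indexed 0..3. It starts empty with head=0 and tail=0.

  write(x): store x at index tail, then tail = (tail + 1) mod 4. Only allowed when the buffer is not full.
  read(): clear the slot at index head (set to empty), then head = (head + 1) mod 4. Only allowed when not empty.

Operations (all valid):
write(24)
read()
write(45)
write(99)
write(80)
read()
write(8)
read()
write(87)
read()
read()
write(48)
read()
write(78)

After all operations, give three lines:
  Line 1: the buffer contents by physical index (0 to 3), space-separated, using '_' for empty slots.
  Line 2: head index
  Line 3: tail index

write(24): buf=[24 _ _ _], head=0, tail=1, size=1
read(): buf=[_ _ _ _], head=1, tail=1, size=0
write(45): buf=[_ 45 _ _], head=1, tail=2, size=1
write(99): buf=[_ 45 99 _], head=1, tail=3, size=2
write(80): buf=[_ 45 99 80], head=1, tail=0, size=3
read(): buf=[_ _ 99 80], head=2, tail=0, size=2
write(8): buf=[8 _ 99 80], head=2, tail=1, size=3
read(): buf=[8 _ _ 80], head=3, tail=1, size=2
write(87): buf=[8 87 _ 80], head=3, tail=2, size=3
read(): buf=[8 87 _ _], head=0, tail=2, size=2
read(): buf=[_ 87 _ _], head=1, tail=2, size=1
write(48): buf=[_ 87 48 _], head=1, tail=3, size=2
read(): buf=[_ _ 48 _], head=2, tail=3, size=1
write(78): buf=[_ _ 48 78], head=2, tail=0, size=2

Answer: _ _ 48 78
2
0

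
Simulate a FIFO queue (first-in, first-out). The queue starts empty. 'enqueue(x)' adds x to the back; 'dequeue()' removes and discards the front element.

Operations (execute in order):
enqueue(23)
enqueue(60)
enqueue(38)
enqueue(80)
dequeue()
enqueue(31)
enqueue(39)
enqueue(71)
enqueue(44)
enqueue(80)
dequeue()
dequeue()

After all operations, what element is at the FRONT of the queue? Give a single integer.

Answer: 80

Derivation:
enqueue(23): queue = [23]
enqueue(60): queue = [23, 60]
enqueue(38): queue = [23, 60, 38]
enqueue(80): queue = [23, 60, 38, 80]
dequeue(): queue = [60, 38, 80]
enqueue(31): queue = [60, 38, 80, 31]
enqueue(39): queue = [60, 38, 80, 31, 39]
enqueue(71): queue = [60, 38, 80, 31, 39, 71]
enqueue(44): queue = [60, 38, 80, 31, 39, 71, 44]
enqueue(80): queue = [60, 38, 80, 31, 39, 71, 44, 80]
dequeue(): queue = [38, 80, 31, 39, 71, 44, 80]
dequeue(): queue = [80, 31, 39, 71, 44, 80]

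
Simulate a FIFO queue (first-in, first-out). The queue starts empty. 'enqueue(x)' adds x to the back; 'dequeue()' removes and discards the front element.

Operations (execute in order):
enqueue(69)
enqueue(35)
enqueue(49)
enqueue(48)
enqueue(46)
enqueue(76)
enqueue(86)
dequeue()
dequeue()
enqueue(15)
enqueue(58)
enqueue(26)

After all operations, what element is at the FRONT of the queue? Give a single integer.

enqueue(69): queue = [69]
enqueue(35): queue = [69, 35]
enqueue(49): queue = [69, 35, 49]
enqueue(48): queue = [69, 35, 49, 48]
enqueue(46): queue = [69, 35, 49, 48, 46]
enqueue(76): queue = [69, 35, 49, 48, 46, 76]
enqueue(86): queue = [69, 35, 49, 48, 46, 76, 86]
dequeue(): queue = [35, 49, 48, 46, 76, 86]
dequeue(): queue = [49, 48, 46, 76, 86]
enqueue(15): queue = [49, 48, 46, 76, 86, 15]
enqueue(58): queue = [49, 48, 46, 76, 86, 15, 58]
enqueue(26): queue = [49, 48, 46, 76, 86, 15, 58, 26]

Answer: 49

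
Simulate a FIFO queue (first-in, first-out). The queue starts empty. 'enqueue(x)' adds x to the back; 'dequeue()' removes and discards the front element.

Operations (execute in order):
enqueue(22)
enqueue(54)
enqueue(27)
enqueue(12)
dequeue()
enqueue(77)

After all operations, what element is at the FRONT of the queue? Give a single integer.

enqueue(22): queue = [22]
enqueue(54): queue = [22, 54]
enqueue(27): queue = [22, 54, 27]
enqueue(12): queue = [22, 54, 27, 12]
dequeue(): queue = [54, 27, 12]
enqueue(77): queue = [54, 27, 12, 77]

Answer: 54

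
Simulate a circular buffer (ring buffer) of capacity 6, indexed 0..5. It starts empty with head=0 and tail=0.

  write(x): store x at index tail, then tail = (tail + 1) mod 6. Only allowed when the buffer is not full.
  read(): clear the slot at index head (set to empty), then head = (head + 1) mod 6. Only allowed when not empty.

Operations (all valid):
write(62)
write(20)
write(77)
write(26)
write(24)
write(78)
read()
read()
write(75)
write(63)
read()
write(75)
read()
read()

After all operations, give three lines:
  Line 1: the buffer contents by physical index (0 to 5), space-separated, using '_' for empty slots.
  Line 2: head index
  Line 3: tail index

write(62): buf=[62 _ _ _ _ _], head=0, tail=1, size=1
write(20): buf=[62 20 _ _ _ _], head=0, tail=2, size=2
write(77): buf=[62 20 77 _ _ _], head=0, tail=3, size=3
write(26): buf=[62 20 77 26 _ _], head=0, tail=4, size=4
write(24): buf=[62 20 77 26 24 _], head=0, tail=5, size=5
write(78): buf=[62 20 77 26 24 78], head=0, tail=0, size=6
read(): buf=[_ 20 77 26 24 78], head=1, tail=0, size=5
read(): buf=[_ _ 77 26 24 78], head=2, tail=0, size=4
write(75): buf=[75 _ 77 26 24 78], head=2, tail=1, size=5
write(63): buf=[75 63 77 26 24 78], head=2, tail=2, size=6
read(): buf=[75 63 _ 26 24 78], head=3, tail=2, size=5
write(75): buf=[75 63 75 26 24 78], head=3, tail=3, size=6
read(): buf=[75 63 75 _ 24 78], head=4, tail=3, size=5
read(): buf=[75 63 75 _ _ 78], head=5, tail=3, size=4

Answer: 75 63 75 _ _ 78
5
3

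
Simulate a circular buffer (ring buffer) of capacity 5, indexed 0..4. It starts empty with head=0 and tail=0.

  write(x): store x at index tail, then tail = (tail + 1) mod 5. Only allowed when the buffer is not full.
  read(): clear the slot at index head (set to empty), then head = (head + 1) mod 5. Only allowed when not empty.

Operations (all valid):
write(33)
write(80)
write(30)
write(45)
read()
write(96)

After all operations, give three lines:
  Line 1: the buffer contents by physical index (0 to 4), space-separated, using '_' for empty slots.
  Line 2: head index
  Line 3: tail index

Answer: _ 80 30 45 96
1
0

Derivation:
write(33): buf=[33 _ _ _ _], head=0, tail=1, size=1
write(80): buf=[33 80 _ _ _], head=0, tail=2, size=2
write(30): buf=[33 80 30 _ _], head=0, tail=3, size=3
write(45): buf=[33 80 30 45 _], head=0, tail=4, size=4
read(): buf=[_ 80 30 45 _], head=1, tail=4, size=3
write(96): buf=[_ 80 30 45 96], head=1, tail=0, size=4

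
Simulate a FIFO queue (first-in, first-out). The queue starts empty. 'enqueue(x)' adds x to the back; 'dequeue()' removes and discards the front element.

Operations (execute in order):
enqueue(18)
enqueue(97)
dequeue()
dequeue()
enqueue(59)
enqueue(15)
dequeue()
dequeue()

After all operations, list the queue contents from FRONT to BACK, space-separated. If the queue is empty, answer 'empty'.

Answer: empty

Derivation:
enqueue(18): [18]
enqueue(97): [18, 97]
dequeue(): [97]
dequeue(): []
enqueue(59): [59]
enqueue(15): [59, 15]
dequeue(): [15]
dequeue(): []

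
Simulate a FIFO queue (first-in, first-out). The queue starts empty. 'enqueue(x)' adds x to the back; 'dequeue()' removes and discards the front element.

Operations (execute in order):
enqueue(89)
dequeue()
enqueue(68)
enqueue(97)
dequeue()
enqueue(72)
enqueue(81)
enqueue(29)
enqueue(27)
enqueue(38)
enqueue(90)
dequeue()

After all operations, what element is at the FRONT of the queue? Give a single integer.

Answer: 72

Derivation:
enqueue(89): queue = [89]
dequeue(): queue = []
enqueue(68): queue = [68]
enqueue(97): queue = [68, 97]
dequeue(): queue = [97]
enqueue(72): queue = [97, 72]
enqueue(81): queue = [97, 72, 81]
enqueue(29): queue = [97, 72, 81, 29]
enqueue(27): queue = [97, 72, 81, 29, 27]
enqueue(38): queue = [97, 72, 81, 29, 27, 38]
enqueue(90): queue = [97, 72, 81, 29, 27, 38, 90]
dequeue(): queue = [72, 81, 29, 27, 38, 90]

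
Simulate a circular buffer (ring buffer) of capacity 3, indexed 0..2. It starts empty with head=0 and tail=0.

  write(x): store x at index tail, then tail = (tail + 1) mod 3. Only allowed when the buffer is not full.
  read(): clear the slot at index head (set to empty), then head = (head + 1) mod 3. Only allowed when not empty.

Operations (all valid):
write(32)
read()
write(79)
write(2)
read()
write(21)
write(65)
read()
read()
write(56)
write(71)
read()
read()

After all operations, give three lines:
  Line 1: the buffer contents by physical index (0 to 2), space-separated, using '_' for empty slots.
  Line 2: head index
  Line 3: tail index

write(32): buf=[32 _ _], head=0, tail=1, size=1
read(): buf=[_ _ _], head=1, tail=1, size=0
write(79): buf=[_ 79 _], head=1, tail=2, size=1
write(2): buf=[_ 79 2], head=1, tail=0, size=2
read(): buf=[_ _ 2], head=2, tail=0, size=1
write(21): buf=[21 _ 2], head=2, tail=1, size=2
write(65): buf=[21 65 2], head=2, tail=2, size=3
read(): buf=[21 65 _], head=0, tail=2, size=2
read(): buf=[_ 65 _], head=1, tail=2, size=1
write(56): buf=[_ 65 56], head=1, tail=0, size=2
write(71): buf=[71 65 56], head=1, tail=1, size=3
read(): buf=[71 _ 56], head=2, tail=1, size=2
read(): buf=[71 _ _], head=0, tail=1, size=1

Answer: 71 _ _
0
1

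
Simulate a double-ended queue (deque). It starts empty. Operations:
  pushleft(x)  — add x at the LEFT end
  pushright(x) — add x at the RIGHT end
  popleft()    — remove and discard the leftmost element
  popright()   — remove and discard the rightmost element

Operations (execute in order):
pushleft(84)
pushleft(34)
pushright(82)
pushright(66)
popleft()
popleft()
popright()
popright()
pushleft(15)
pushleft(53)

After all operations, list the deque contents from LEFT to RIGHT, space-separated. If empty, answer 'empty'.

pushleft(84): [84]
pushleft(34): [34, 84]
pushright(82): [34, 84, 82]
pushright(66): [34, 84, 82, 66]
popleft(): [84, 82, 66]
popleft(): [82, 66]
popright(): [82]
popright(): []
pushleft(15): [15]
pushleft(53): [53, 15]

Answer: 53 15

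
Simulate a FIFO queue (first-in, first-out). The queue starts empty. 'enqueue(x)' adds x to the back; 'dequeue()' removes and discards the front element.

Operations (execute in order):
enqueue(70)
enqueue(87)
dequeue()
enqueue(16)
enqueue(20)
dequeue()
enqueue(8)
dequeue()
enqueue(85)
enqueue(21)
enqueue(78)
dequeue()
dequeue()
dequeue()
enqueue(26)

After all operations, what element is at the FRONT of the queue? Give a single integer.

enqueue(70): queue = [70]
enqueue(87): queue = [70, 87]
dequeue(): queue = [87]
enqueue(16): queue = [87, 16]
enqueue(20): queue = [87, 16, 20]
dequeue(): queue = [16, 20]
enqueue(8): queue = [16, 20, 8]
dequeue(): queue = [20, 8]
enqueue(85): queue = [20, 8, 85]
enqueue(21): queue = [20, 8, 85, 21]
enqueue(78): queue = [20, 8, 85, 21, 78]
dequeue(): queue = [8, 85, 21, 78]
dequeue(): queue = [85, 21, 78]
dequeue(): queue = [21, 78]
enqueue(26): queue = [21, 78, 26]

Answer: 21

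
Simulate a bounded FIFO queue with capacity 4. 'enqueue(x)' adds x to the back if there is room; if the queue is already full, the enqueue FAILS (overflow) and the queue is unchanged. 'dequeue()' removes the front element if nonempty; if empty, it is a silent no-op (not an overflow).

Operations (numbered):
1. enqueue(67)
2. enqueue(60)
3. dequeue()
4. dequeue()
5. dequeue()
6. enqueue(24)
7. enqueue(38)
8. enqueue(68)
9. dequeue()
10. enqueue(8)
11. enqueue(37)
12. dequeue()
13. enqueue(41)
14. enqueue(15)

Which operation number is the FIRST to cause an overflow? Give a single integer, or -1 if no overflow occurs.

1. enqueue(67): size=1
2. enqueue(60): size=2
3. dequeue(): size=1
4. dequeue(): size=0
5. dequeue(): empty, no-op, size=0
6. enqueue(24): size=1
7. enqueue(38): size=2
8. enqueue(68): size=3
9. dequeue(): size=2
10. enqueue(8): size=3
11. enqueue(37): size=4
12. dequeue(): size=3
13. enqueue(41): size=4
14. enqueue(15): size=4=cap → OVERFLOW (fail)

Answer: 14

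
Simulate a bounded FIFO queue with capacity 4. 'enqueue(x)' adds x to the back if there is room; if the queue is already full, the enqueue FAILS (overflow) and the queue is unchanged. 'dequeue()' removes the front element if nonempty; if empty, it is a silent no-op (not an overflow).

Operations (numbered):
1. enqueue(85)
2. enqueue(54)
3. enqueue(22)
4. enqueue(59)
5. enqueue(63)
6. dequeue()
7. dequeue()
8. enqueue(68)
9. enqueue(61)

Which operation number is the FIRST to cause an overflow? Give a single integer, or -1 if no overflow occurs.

Answer: 5

Derivation:
1. enqueue(85): size=1
2. enqueue(54): size=2
3. enqueue(22): size=3
4. enqueue(59): size=4
5. enqueue(63): size=4=cap → OVERFLOW (fail)
6. dequeue(): size=3
7. dequeue(): size=2
8. enqueue(68): size=3
9. enqueue(61): size=4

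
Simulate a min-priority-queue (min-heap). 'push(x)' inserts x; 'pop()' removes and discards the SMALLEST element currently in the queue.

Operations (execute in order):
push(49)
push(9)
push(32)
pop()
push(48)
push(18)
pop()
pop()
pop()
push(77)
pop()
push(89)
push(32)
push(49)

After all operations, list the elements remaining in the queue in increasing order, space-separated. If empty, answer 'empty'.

Answer: 32 49 77 89

Derivation:
push(49): heap contents = [49]
push(9): heap contents = [9, 49]
push(32): heap contents = [9, 32, 49]
pop() → 9: heap contents = [32, 49]
push(48): heap contents = [32, 48, 49]
push(18): heap contents = [18, 32, 48, 49]
pop() → 18: heap contents = [32, 48, 49]
pop() → 32: heap contents = [48, 49]
pop() → 48: heap contents = [49]
push(77): heap contents = [49, 77]
pop() → 49: heap contents = [77]
push(89): heap contents = [77, 89]
push(32): heap contents = [32, 77, 89]
push(49): heap contents = [32, 49, 77, 89]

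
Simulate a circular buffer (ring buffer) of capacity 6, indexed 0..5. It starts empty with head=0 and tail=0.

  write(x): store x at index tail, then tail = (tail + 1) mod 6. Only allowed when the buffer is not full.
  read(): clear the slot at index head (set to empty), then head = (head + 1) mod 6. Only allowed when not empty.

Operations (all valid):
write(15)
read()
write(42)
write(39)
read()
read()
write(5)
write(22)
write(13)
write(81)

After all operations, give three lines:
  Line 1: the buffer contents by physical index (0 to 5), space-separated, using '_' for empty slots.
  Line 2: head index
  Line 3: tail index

Answer: 81 _ _ 5 22 13
3
1

Derivation:
write(15): buf=[15 _ _ _ _ _], head=0, tail=1, size=1
read(): buf=[_ _ _ _ _ _], head=1, tail=1, size=0
write(42): buf=[_ 42 _ _ _ _], head=1, tail=2, size=1
write(39): buf=[_ 42 39 _ _ _], head=1, tail=3, size=2
read(): buf=[_ _ 39 _ _ _], head=2, tail=3, size=1
read(): buf=[_ _ _ _ _ _], head=3, tail=3, size=0
write(5): buf=[_ _ _ 5 _ _], head=3, tail=4, size=1
write(22): buf=[_ _ _ 5 22 _], head=3, tail=5, size=2
write(13): buf=[_ _ _ 5 22 13], head=3, tail=0, size=3
write(81): buf=[81 _ _ 5 22 13], head=3, tail=1, size=4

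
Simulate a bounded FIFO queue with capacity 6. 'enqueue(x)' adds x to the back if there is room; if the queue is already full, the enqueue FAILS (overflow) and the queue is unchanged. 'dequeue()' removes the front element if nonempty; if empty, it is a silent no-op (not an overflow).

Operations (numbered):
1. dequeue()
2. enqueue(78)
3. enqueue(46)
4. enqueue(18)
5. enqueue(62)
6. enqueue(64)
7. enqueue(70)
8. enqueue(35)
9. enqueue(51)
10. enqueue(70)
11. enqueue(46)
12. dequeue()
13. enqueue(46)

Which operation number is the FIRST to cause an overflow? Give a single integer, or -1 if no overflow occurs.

1. dequeue(): empty, no-op, size=0
2. enqueue(78): size=1
3. enqueue(46): size=2
4. enqueue(18): size=3
5. enqueue(62): size=4
6. enqueue(64): size=5
7. enqueue(70): size=6
8. enqueue(35): size=6=cap → OVERFLOW (fail)
9. enqueue(51): size=6=cap → OVERFLOW (fail)
10. enqueue(70): size=6=cap → OVERFLOW (fail)
11. enqueue(46): size=6=cap → OVERFLOW (fail)
12. dequeue(): size=5
13. enqueue(46): size=6

Answer: 8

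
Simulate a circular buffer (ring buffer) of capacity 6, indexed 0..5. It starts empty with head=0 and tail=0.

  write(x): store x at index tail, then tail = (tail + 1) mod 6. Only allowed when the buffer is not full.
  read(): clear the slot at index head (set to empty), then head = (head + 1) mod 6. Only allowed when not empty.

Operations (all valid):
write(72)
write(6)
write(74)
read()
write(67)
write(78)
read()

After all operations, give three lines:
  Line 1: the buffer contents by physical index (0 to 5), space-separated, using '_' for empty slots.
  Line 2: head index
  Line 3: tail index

write(72): buf=[72 _ _ _ _ _], head=0, tail=1, size=1
write(6): buf=[72 6 _ _ _ _], head=0, tail=2, size=2
write(74): buf=[72 6 74 _ _ _], head=0, tail=3, size=3
read(): buf=[_ 6 74 _ _ _], head=1, tail=3, size=2
write(67): buf=[_ 6 74 67 _ _], head=1, tail=4, size=3
write(78): buf=[_ 6 74 67 78 _], head=1, tail=5, size=4
read(): buf=[_ _ 74 67 78 _], head=2, tail=5, size=3

Answer: _ _ 74 67 78 _
2
5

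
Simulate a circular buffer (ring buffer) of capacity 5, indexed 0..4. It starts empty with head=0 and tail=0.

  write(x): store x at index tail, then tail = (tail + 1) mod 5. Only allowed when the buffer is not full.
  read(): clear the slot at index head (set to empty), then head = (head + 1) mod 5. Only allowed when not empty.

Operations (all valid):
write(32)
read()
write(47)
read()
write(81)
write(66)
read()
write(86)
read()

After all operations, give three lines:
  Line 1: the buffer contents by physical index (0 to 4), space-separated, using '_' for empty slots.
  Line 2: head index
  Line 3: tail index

Answer: _ _ _ _ 86
4
0

Derivation:
write(32): buf=[32 _ _ _ _], head=0, tail=1, size=1
read(): buf=[_ _ _ _ _], head=1, tail=1, size=0
write(47): buf=[_ 47 _ _ _], head=1, tail=2, size=1
read(): buf=[_ _ _ _ _], head=2, tail=2, size=0
write(81): buf=[_ _ 81 _ _], head=2, tail=3, size=1
write(66): buf=[_ _ 81 66 _], head=2, tail=4, size=2
read(): buf=[_ _ _ 66 _], head=3, tail=4, size=1
write(86): buf=[_ _ _ 66 86], head=3, tail=0, size=2
read(): buf=[_ _ _ _ 86], head=4, tail=0, size=1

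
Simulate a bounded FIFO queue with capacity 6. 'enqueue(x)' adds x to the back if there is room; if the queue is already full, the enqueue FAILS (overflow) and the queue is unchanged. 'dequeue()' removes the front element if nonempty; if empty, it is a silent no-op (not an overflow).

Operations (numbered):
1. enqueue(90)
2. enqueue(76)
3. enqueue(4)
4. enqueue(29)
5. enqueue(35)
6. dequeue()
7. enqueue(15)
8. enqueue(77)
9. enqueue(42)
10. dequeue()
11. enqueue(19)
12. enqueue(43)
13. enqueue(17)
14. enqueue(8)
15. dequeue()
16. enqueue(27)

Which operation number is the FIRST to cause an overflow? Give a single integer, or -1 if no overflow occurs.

1. enqueue(90): size=1
2. enqueue(76): size=2
3. enqueue(4): size=3
4. enqueue(29): size=4
5. enqueue(35): size=5
6. dequeue(): size=4
7. enqueue(15): size=5
8. enqueue(77): size=6
9. enqueue(42): size=6=cap → OVERFLOW (fail)
10. dequeue(): size=5
11. enqueue(19): size=6
12. enqueue(43): size=6=cap → OVERFLOW (fail)
13. enqueue(17): size=6=cap → OVERFLOW (fail)
14. enqueue(8): size=6=cap → OVERFLOW (fail)
15. dequeue(): size=5
16. enqueue(27): size=6

Answer: 9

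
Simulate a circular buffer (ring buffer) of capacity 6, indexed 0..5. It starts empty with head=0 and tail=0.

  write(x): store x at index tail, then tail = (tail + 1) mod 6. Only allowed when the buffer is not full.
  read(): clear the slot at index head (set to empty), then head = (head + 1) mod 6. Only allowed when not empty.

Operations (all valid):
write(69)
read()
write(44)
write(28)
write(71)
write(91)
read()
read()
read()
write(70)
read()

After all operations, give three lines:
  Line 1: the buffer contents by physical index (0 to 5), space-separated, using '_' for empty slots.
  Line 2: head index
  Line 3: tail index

write(69): buf=[69 _ _ _ _ _], head=0, tail=1, size=1
read(): buf=[_ _ _ _ _ _], head=1, tail=1, size=0
write(44): buf=[_ 44 _ _ _ _], head=1, tail=2, size=1
write(28): buf=[_ 44 28 _ _ _], head=1, tail=3, size=2
write(71): buf=[_ 44 28 71 _ _], head=1, tail=4, size=3
write(91): buf=[_ 44 28 71 91 _], head=1, tail=5, size=4
read(): buf=[_ _ 28 71 91 _], head=2, tail=5, size=3
read(): buf=[_ _ _ 71 91 _], head=3, tail=5, size=2
read(): buf=[_ _ _ _ 91 _], head=4, tail=5, size=1
write(70): buf=[_ _ _ _ 91 70], head=4, tail=0, size=2
read(): buf=[_ _ _ _ _ 70], head=5, tail=0, size=1

Answer: _ _ _ _ _ 70
5
0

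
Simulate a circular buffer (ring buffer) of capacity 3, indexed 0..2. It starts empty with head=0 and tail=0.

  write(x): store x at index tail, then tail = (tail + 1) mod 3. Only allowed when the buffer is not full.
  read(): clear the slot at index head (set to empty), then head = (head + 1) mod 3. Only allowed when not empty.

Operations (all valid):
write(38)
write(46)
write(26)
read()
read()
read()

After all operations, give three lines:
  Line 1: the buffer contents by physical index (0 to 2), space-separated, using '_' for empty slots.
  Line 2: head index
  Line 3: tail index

write(38): buf=[38 _ _], head=0, tail=1, size=1
write(46): buf=[38 46 _], head=0, tail=2, size=2
write(26): buf=[38 46 26], head=0, tail=0, size=3
read(): buf=[_ 46 26], head=1, tail=0, size=2
read(): buf=[_ _ 26], head=2, tail=0, size=1
read(): buf=[_ _ _], head=0, tail=0, size=0

Answer: _ _ _
0
0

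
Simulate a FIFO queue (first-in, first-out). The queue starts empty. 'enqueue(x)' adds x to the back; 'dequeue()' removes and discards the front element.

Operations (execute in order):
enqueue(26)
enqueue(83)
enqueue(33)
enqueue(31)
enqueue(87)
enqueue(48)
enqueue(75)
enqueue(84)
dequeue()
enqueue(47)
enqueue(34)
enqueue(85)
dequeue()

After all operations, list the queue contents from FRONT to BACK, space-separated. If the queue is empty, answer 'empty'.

Answer: 33 31 87 48 75 84 47 34 85

Derivation:
enqueue(26): [26]
enqueue(83): [26, 83]
enqueue(33): [26, 83, 33]
enqueue(31): [26, 83, 33, 31]
enqueue(87): [26, 83, 33, 31, 87]
enqueue(48): [26, 83, 33, 31, 87, 48]
enqueue(75): [26, 83, 33, 31, 87, 48, 75]
enqueue(84): [26, 83, 33, 31, 87, 48, 75, 84]
dequeue(): [83, 33, 31, 87, 48, 75, 84]
enqueue(47): [83, 33, 31, 87, 48, 75, 84, 47]
enqueue(34): [83, 33, 31, 87, 48, 75, 84, 47, 34]
enqueue(85): [83, 33, 31, 87, 48, 75, 84, 47, 34, 85]
dequeue(): [33, 31, 87, 48, 75, 84, 47, 34, 85]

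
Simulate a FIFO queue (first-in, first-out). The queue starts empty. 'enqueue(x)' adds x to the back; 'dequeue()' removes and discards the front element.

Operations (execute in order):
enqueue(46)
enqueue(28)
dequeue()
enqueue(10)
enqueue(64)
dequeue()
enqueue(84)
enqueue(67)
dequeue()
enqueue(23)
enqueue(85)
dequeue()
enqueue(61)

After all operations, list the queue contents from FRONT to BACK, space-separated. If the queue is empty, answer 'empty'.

Answer: 84 67 23 85 61

Derivation:
enqueue(46): [46]
enqueue(28): [46, 28]
dequeue(): [28]
enqueue(10): [28, 10]
enqueue(64): [28, 10, 64]
dequeue(): [10, 64]
enqueue(84): [10, 64, 84]
enqueue(67): [10, 64, 84, 67]
dequeue(): [64, 84, 67]
enqueue(23): [64, 84, 67, 23]
enqueue(85): [64, 84, 67, 23, 85]
dequeue(): [84, 67, 23, 85]
enqueue(61): [84, 67, 23, 85, 61]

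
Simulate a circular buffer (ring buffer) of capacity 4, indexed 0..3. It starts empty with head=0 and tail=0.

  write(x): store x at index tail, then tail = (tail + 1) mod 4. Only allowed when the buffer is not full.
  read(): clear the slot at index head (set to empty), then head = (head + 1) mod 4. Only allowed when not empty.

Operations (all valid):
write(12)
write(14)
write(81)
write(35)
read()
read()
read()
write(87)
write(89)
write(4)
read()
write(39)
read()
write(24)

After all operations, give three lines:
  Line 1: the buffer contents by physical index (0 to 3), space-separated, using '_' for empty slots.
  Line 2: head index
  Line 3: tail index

Answer: 24 89 4 39
1
1

Derivation:
write(12): buf=[12 _ _ _], head=0, tail=1, size=1
write(14): buf=[12 14 _ _], head=0, tail=2, size=2
write(81): buf=[12 14 81 _], head=0, tail=3, size=3
write(35): buf=[12 14 81 35], head=0, tail=0, size=4
read(): buf=[_ 14 81 35], head=1, tail=0, size=3
read(): buf=[_ _ 81 35], head=2, tail=0, size=2
read(): buf=[_ _ _ 35], head=3, tail=0, size=1
write(87): buf=[87 _ _ 35], head=3, tail=1, size=2
write(89): buf=[87 89 _ 35], head=3, tail=2, size=3
write(4): buf=[87 89 4 35], head=3, tail=3, size=4
read(): buf=[87 89 4 _], head=0, tail=3, size=3
write(39): buf=[87 89 4 39], head=0, tail=0, size=4
read(): buf=[_ 89 4 39], head=1, tail=0, size=3
write(24): buf=[24 89 4 39], head=1, tail=1, size=4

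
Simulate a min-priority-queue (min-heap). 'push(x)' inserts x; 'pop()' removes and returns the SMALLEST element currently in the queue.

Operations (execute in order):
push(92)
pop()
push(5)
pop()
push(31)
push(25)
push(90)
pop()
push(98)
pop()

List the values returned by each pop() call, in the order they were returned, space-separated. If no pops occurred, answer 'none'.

push(92): heap contents = [92]
pop() → 92: heap contents = []
push(5): heap contents = [5]
pop() → 5: heap contents = []
push(31): heap contents = [31]
push(25): heap contents = [25, 31]
push(90): heap contents = [25, 31, 90]
pop() → 25: heap contents = [31, 90]
push(98): heap contents = [31, 90, 98]
pop() → 31: heap contents = [90, 98]

Answer: 92 5 25 31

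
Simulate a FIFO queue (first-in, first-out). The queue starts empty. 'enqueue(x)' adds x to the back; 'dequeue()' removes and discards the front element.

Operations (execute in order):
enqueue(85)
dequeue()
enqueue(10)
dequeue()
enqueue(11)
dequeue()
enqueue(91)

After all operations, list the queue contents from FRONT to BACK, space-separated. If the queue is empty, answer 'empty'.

enqueue(85): [85]
dequeue(): []
enqueue(10): [10]
dequeue(): []
enqueue(11): [11]
dequeue(): []
enqueue(91): [91]

Answer: 91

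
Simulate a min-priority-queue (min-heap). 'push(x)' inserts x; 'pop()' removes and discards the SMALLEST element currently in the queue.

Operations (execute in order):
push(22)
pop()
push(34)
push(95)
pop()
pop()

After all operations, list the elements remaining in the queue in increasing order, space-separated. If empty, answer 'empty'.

push(22): heap contents = [22]
pop() → 22: heap contents = []
push(34): heap contents = [34]
push(95): heap contents = [34, 95]
pop() → 34: heap contents = [95]
pop() → 95: heap contents = []

Answer: empty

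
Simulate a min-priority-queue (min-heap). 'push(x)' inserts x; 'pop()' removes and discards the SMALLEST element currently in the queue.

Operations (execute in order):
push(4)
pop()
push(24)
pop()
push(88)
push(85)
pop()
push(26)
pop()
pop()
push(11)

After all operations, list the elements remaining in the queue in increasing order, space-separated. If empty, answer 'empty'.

push(4): heap contents = [4]
pop() → 4: heap contents = []
push(24): heap contents = [24]
pop() → 24: heap contents = []
push(88): heap contents = [88]
push(85): heap contents = [85, 88]
pop() → 85: heap contents = [88]
push(26): heap contents = [26, 88]
pop() → 26: heap contents = [88]
pop() → 88: heap contents = []
push(11): heap contents = [11]

Answer: 11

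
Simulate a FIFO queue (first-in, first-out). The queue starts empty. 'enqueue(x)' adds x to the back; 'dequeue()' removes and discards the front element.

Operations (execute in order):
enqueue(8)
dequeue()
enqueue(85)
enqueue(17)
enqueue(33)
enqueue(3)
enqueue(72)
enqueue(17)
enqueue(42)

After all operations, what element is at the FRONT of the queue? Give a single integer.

enqueue(8): queue = [8]
dequeue(): queue = []
enqueue(85): queue = [85]
enqueue(17): queue = [85, 17]
enqueue(33): queue = [85, 17, 33]
enqueue(3): queue = [85, 17, 33, 3]
enqueue(72): queue = [85, 17, 33, 3, 72]
enqueue(17): queue = [85, 17, 33, 3, 72, 17]
enqueue(42): queue = [85, 17, 33, 3, 72, 17, 42]

Answer: 85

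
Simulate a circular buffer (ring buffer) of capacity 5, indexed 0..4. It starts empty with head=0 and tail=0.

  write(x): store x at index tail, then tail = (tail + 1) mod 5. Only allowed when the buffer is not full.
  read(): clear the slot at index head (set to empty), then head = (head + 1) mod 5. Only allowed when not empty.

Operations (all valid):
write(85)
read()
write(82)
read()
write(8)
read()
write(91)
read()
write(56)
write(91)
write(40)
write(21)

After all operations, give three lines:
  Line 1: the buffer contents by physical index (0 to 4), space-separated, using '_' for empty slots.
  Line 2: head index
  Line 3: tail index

write(85): buf=[85 _ _ _ _], head=0, tail=1, size=1
read(): buf=[_ _ _ _ _], head=1, tail=1, size=0
write(82): buf=[_ 82 _ _ _], head=1, tail=2, size=1
read(): buf=[_ _ _ _ _], head=2, tail=2, size=0
write(8): buf=[_ _ 8 _ _], head=2, tail=3, size=1
read(): buf=[_ _ _ _ _], head=3, tail=3, size=0
write(91): buf=[_ _ _ 91 _], head=3, tail=4, size=1
read(): buf=[_ _ _ _ _], head=4, tail=4, size=0
write(56): buf=[_ _ _ _ 56], head=4, tail=0, size=1
write(91): buf=[91 _ _ _ 56], head=4, tail=1, size=2
write(40): buf=[91 40 _ _ 56], head=4, tail=2, size=3
write(21): buf=[91 40 21 _ 56], head=4, tail=3, size=4

Answer: 91 40 21 _ 56
4
3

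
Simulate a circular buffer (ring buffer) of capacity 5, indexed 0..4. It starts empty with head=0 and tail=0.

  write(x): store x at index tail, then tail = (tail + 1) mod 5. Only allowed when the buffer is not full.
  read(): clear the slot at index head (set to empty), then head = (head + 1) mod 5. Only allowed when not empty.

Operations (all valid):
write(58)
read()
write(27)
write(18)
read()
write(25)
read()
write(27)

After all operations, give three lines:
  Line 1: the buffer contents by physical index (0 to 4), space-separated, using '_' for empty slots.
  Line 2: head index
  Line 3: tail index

write(58): buf=[58 _ _ _ _], head=0, tail=1, size=1
read(): buf=[_ _ _ _ _], head=1, tail=1, size=0
write(27): buf=[_ 27 _ _ _], head=1, tail=2, size=1
write(18): buf=[_ 27 18 _ _], head=1, tail=3, size=2
read(): buf=[_ _ 18 _ _], head=2, tail=3, size=1
write(25): buf=[_ _ 18 25 _], head=2, tail=4, size=2
read(): buf=[_ _ _ 25 _], head=3, tail=4, size=1
write(27): buf=[_ _ _ 25 27], head=3, tail=0, size=2

Answer: _ _ _ 25 27
3
0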